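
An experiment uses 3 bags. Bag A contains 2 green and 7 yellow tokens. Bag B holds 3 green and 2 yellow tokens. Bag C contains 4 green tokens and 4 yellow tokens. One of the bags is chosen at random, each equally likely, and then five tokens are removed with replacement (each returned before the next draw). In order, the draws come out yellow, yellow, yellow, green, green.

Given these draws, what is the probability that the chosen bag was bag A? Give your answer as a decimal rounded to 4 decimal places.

Under each hypothesis, the probability of the observed sequence is: P(data | bag A) = (7/9)(7/9)(7/9)(2/9)(2/9) = 0.023235; P(data | bag B) = (2/5)(2/5)(2/5)(3/5)(3/5) = 0.02304; P(data | bag C) = (4/8)(4/8)(4/8)(4/8)(4/8) = 0.03125.
The prior-weighted likelihoods are 1/3 · 0.023235 = 0.007745, 1/3 · 0.02304 = 0.00768, 1/3 · 0.03125 = 0.010417; summing to 0.025842.
By Bayes' rule, P(bag A | data) = (0.007745) / (0.025842) = 0.29971.

0.2997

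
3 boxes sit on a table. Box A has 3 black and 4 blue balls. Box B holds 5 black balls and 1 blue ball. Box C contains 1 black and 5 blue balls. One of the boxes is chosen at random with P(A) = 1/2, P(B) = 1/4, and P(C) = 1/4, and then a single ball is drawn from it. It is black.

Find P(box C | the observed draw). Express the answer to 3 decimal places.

0.090

For each hypothesis, P(data | H) works out to: P(data | box A) = (3/7) = 3/7; P(data | box B) = (5/6) = 5/6; P(data | box C) = (1/6) = 1/6.
The prior-weighted likelihoods are 1/2 · 3/7 = 3/14, 1/4 · 5/6 = 5/24, 1/4 · 1/6 = 1/24; these sum to 13/28.
Hence P(box C | data) = (1/24) / (13/28) = 7/78.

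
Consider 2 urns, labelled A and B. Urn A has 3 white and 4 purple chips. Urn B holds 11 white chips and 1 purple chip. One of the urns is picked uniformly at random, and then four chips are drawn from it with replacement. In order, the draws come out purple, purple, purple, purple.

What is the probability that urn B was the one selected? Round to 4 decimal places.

0.0005

The likelihood of the observed sequence under each hypothesis: P(data | urn A) = (4/7)(4/7)(4/7)(4/7) = 0.10662; P(data | urn B) = (1/12)(1/12)(1/12)(1/12) = 4.8225e-05.
Weighting by the prior gives 1/2 · 0.10662 = 0.053311, 1/2 · 4.8225e-05 = 2.4113e-05; summing to 0.053335.
By Bayes' rule, P(urn B | data) = (2.4113e-05) / (0.053335) = 0.0004521.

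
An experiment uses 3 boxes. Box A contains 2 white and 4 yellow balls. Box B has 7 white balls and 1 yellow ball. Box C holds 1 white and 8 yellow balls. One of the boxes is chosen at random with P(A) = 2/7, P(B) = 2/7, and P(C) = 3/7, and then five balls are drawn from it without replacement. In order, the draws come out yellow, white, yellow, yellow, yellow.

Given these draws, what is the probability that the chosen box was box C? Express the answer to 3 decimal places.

The likelihood of the observed sequence under each hypothesis: P(data | box A) = (4/6)(2/5)(3/4)(2/3)(1/2) = 1/15; P(data | box B) = (1/8)(7/7)(0/6) = 0; P(data | box C) = (8/9)(1/8)(7/7)(6/6)(5/5) = 1/9.
Multiplying each by its prior: 2/7 · 1/15 = 2/105, 2/7 · 0 = 0, 3/7 · 1/9 = 1/21; with total 1/15.
Therefore the posterior P(box C | data) = (1/21) / (1/15) = 5/7.

0.714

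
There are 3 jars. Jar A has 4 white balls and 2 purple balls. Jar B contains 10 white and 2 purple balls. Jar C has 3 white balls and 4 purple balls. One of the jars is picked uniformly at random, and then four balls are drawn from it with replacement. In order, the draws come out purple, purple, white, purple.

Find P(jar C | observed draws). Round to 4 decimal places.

Under each hypothesis, the probability of the observed sequence is: P(data | jar A) = (2/6)(2/6)(4/6)(2/6) = 0.024691; P(data | jar B) = (2/12)(2/12)(10/12)(2/12) = 0.003858; P(data | jar C) = (4/7)(4/7)(3/7)(4/7) = 0.079967.
Weighting by the prior gives 1/3 · 0.024691 = 0.0082305, 1/3 · 0.003858 = 0.001286, 1/3 · 0.079967 = 0.026656; these sum to 0.036172.
Hence P(jar C | data) = (0.026656) / (0.036172) = 0.73691.

0.7369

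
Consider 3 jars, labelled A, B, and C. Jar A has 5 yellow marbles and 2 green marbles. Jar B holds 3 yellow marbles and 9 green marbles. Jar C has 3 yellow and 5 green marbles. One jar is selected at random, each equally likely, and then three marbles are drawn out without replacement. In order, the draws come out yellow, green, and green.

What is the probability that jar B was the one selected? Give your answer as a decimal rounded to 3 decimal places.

Compute the likelihood of the observed sequence for each case: P(data | jar A) = (5/7)(2/6)(1/5) = 0.047619; P(data | jar B) = (3/12)(9/11)(8/10) = 0.16364; P(data | jar C) = (3/8)(5/7)(4/6) = 0.17857.
Multiplying each by its prior: 1/3 · 0.047619 = 0.015873, 1/3 · 0.16364 = 0.054545, 1/3 · 0.17857 = 0.059524; these sum to 0.12994.
So P(jar B | data) = (0.054545) / (0.12994) = 0.41977.

0.420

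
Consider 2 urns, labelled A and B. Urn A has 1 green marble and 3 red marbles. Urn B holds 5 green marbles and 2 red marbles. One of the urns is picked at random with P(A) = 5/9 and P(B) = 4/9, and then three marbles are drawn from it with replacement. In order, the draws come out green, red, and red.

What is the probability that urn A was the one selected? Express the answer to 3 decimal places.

0.751

Under each hypothesis, the probability of the observed sequence is: P(data | urn A) = (1/4)(3/4)(3/4) = 0.14062; P(data | urn B) = (5/7)(2/7)(2/7) = 0.058309.
The prior-weighted likelihoods are 5/9 · 0.14062 = 0.078125, 4/9 · 0.058309 = 0.025915; these sum to 0.10404.
By Bayes' rule, P(urn A | data) = (0.078125) / (0.10404) = 0.75091.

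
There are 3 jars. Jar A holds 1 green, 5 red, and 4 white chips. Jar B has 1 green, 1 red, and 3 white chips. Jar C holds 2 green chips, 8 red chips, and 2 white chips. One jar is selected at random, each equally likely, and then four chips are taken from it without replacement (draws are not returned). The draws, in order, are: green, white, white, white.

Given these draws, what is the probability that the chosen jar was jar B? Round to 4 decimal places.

0.9130

Compute the likelihood of the observed sequence for each case: P(data | jar A) = (1/10)(4/9)(3/8)(2/7) = 0.0047619; P(data | jar B) = (1/5)(3/4)(2/3)(1/2) = 0.05; P(data | jar C) = (2/12)(2/11)(1/10)(0/9) = 0.
The prior-weighted likelihoods are 1/3 · 0.0047619 = 0.0015873, 1/3 · 0.05 = 0.016667, 1/3 · 0 = 0; these sum to 0.018254.
Therefore the posterior P(jar B | data) = (0.016667) / (0.018254) = 0.91304.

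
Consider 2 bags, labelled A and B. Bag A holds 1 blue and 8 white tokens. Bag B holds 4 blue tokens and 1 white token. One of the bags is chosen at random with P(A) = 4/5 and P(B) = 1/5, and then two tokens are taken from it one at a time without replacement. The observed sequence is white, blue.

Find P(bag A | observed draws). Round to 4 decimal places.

0.6897

For each hypothesis, P(data | H) works out to: P(data | bag A) = (8/9)(1/8) = 1/9; P(data | bag B) = (1/5)(4/4) = 1/5.
Multiplying each by its prior: 4/5 · 1/9 = 4/45, 1/5 · 1/5 = 1/25; summing to 29/225.
So P(bag A | data) = (4/45) / (29/225) = 20/29.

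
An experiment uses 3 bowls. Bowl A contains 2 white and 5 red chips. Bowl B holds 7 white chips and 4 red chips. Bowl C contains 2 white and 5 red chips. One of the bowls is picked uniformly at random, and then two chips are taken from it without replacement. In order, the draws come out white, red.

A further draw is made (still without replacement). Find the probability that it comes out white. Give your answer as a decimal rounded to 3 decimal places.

The likelihood of the observed sequence under each hypothesis: P(data | bowl A) = (2/7)(5/6) = 0.2381; P(data | bowl B) = (7/11)(4/10) = 0.25455; P(data | bowl C) = (2/7)(5/6) = 0.2381.
The prior-weighted likelihoods are 1/3 · 0.2381 = 0.079365, 1/3 · 0.25455 = 0.084848, 1/3 · 0.2381 = 0.079365; these sum to 0.24358.
Dividing through by the total gives posterior P(bowl A | data) = 0.32583, P(bowl B | data) = 0.34834, P(bowl C | data) = 0.32583.
The predictive probability is P(white next | data) = (1/5)(0.32583) + (2/3)(0.34834) + (1/5)(0.32583) = 0.36256.

0.363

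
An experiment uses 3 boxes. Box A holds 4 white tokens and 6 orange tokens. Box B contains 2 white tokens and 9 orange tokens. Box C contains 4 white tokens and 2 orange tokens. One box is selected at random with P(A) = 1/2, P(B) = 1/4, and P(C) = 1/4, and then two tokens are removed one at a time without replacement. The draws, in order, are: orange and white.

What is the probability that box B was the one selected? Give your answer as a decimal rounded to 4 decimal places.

0.1698

The likelihood of the observed sequence under each hypothesis: P(data | box A) = (6/10)(4/9) = 4/15; P(data | box B) = (9/11)(2/10) = 9/55; P(data | box C) = (2/6)(4/5) = 4/15.
Multiplying each by its prior: 1/2 · 4/15 = 2/15, 1/4 · 9/55 = 9/220, 1/4 · 4/15 = 1/15; these sum to 53/220.
By Bayes' rule, P(box B | data) = (9/220) / (53/220) = 9/53.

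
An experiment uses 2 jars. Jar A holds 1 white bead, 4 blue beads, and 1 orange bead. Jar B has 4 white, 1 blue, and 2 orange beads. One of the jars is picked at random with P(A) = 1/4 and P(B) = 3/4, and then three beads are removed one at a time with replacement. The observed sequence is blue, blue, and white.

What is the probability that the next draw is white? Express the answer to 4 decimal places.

0.2965

For each hypothesis, P(data | H) works out to: P(data | jar A) = (4/6)(4/6)(1/6) = 0.074074; P(data | jar B) = (1/7)(1/7)(4/7) = 0.011662.
The prior-weighted likelihoods are 1/4 · 0.074074 = 0.018519, 3/4 · 0.011662 = 0.0087464; these sum to 0.027265.
Normalising, the posterior is P(jar A | data) = 0.67921, P(jar B | data) = 0.32079.
So P(white next | data) = Σ P(white next | H) P(H | data) = (1/6)(0.67921) + (4/7)(0.32079) = 0.29651.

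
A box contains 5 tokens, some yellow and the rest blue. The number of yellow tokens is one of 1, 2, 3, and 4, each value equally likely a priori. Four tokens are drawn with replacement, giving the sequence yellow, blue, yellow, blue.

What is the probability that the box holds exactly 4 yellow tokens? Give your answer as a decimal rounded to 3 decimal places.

Compute the likelihood of the observed sequence for each case: P(data | r = 1) = (1/5)(4/5)(1/5)(4/5) = 16/625; P(data | r = 2) = (2/5)(3/5)(2/5)(3/5) = 36/625; P(data | r = 3) = (3/5)(2/5)(3/5)(2/5) = 36/625; P(data | r = 4) = (4/5)(1/5)(4/5)(1/5) = 16/625.
Multiplying each by its prior: 1/4 · 16/625 = 4/625, 1/4 · 36/625 = 9/625, 1/4 · 36/625 = 9/625, 1/4 · 16/625 = 4/625; these sum to 26/625.
Therefore the posterior P(r = 4 | data) = (4/625) / (26/625) = 2/13.

0.154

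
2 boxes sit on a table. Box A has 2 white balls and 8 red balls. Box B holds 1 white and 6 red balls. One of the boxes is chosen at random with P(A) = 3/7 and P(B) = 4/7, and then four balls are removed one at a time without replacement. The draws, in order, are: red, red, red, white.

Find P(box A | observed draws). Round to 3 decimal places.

For each hypothesis, P(data | H) works out to: P(data | box A) = (8/10)(7/9)(6/8)(2/7) = 2/15; P(data | box B) = (6/7)(5/6)(4/5)(1/4) = 1/7.
Multiplying each by its prior: 3/7 · 2/15 = 2/35, 4/7 · 1/7 = 4/49; summing to 34/245.
So P(box A | data) = (2/35) / (34/245) = 7/17.

0.412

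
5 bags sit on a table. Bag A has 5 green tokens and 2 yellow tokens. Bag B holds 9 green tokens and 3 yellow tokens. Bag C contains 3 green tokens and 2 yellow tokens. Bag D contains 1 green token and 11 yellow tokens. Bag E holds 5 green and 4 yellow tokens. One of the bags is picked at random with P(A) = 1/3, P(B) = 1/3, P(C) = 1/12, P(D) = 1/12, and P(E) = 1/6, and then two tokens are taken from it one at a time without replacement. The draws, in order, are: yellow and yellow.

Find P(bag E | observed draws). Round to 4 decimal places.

0.2034

For each hypothesis, P(data | H) works out to: P(data | bag A) = (2/7)(1/6) = 0.047619; P(data | bag B) = (3/12)(2/11) = 0.045455; P(data | bag C) = (2/5)(1/4) = 0.1; P(data | bag D) = (11/12)(10/11) = 0.83333; P(data | bag E) = (4/9)(3/8) = 0.16667.
Weighting by the prior gives 1/3 · 0.047619 = 0.015873, 1/3 · 0.045455 = 0.015152, 1/12 · 0.1 = 0.0083333, 1/12 · 0.83333 = 0.069444, 1/6 · 0.16667 = 0.027778; summing to 0.13658.
Hence P(bag E | data) = (0.027778) / (0.13658) = 0.20338.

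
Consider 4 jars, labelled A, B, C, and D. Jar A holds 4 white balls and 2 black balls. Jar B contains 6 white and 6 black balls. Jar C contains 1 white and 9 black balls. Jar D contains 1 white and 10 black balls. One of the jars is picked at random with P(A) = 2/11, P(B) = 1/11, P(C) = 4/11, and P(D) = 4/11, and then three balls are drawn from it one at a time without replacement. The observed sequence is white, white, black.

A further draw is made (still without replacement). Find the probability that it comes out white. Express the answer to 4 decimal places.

0.6102

The likelihood of the observed sequence under each hypothesis: P(data | jar A) = (4/6)(3/5)(2/4) = 0.2; P(data | jar B) = (6/12)(5/11)(6/10) = 0.13636; P(data | jar C) = (1/10)(0/9) = 0; P(data | jar D) = (1/11)(0/10) = 0.
Multiplying each by its prior: 2/11 · 0.2 = 0.036364, 1/11 · 0.13636 = 0.012397, 4/11 · 0 = 0, 4/11 · 0 = 0; these sum to 0.04876.
Dividing through by the total gives posterior P(jar A | data) = 0.74576, P(jar B | data) = 0.25424, P(jar C | data) = 0, P(jar D | data) = 0.
So P(white next | data) = Σ P(white next | H) P(H | data) = (2/3)(0.74576) + (4/9)(0.25424) = 0.61017.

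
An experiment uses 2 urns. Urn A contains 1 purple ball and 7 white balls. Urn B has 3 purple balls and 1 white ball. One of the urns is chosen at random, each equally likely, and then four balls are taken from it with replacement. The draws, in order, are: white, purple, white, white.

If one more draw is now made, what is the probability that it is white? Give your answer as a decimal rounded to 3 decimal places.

0.798

Compute the likelihood of the observed sequence for each case: P(data | urn A) = (7/8)(1/8)(7/8)(7/8) = 0.08374; P(data | urn B) = (1/4)(3/4)(1/4)(1/4) = 0.011719.
Multiplying each by its prior: 1/2 · 0.08374 = 0.04187, 1/2 · 0.011719 = 0.0058594; these sum to 0.047729.
Dividing through by the total gives posterior P(urn A | data) = 0.87724, P(urn B | data) = 0.12276.
So P(white next | data) = Σ P(white next | H) P(H | data) = (7/8)(0.87724) + (1/4)(0.12276) = 0.79827.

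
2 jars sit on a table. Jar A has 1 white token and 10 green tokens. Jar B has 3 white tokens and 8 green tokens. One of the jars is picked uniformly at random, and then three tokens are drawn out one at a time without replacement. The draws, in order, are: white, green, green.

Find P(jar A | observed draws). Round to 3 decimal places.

Under each hypothesis, the probability of the observed sequence is: P(data | jar A) = (1/11)(10/10)(9/9) = 1/11; P(data | jar B) = (3/11)(8/10)(7/9) = 28/165.
Multiplying each by its prior: 1/2 · 1/11 = 1/22, 1/2 · 28/165 = 14/165; with total 43/330.
Therefore the posterior P(jar A | data) = (1/22) / (43/330) = 15/43.

0.349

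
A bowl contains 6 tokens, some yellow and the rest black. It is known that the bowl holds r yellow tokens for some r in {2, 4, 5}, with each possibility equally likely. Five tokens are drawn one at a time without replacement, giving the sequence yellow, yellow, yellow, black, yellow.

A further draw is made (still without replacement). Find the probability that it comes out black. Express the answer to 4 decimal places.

The likelihood of the observed sequence under each hypothesis: P(data | r = 2) = (2/6)(1/5)(0/4) = 0; P(data | r = 4) = (4/6)(3/5)(2/4)(2/3)(1/2) = 1/15; P(data | r = 5) = (5/6)(4/5)(3/4)(1/3)(2/2) = 1/6.
The prior-weighted likelihoods are 1/3 · 0 = 0, 1/3 · 1/15 = 1/45, 1/3 · 1/6 = 1/18; these sum to 7/90.
The posterior is then P(r = 2 | data) = 0, P(r = 4 | data) = 2/7, P(r = 5 | data) = 5/7.
The predictive probability is P(black next | data) = (1)(2/7) + (0)(5/7) = 2/7.

0.2857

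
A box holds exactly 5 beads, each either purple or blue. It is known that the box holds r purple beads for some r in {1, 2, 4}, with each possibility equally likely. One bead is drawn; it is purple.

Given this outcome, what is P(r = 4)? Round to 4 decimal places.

Under each hypothesis, the probability of this draw is: P(data | r = 1) = (1/5) = 1/5; P(data | r = 2) = (2/5) = 2/5; P(data | r = 4) = (4/5) = 4/5.
The prior-weighted likelihoods are 1/3 · 1/5 = 1/15, 1/3 · 2/5 = 2/15, 1/3 · 4/5 = 4/15; these sum to 7/15.
By Bayes' rule, P(r = 4 | data) = (4/15) / (7/15) = 4/7.

0.5714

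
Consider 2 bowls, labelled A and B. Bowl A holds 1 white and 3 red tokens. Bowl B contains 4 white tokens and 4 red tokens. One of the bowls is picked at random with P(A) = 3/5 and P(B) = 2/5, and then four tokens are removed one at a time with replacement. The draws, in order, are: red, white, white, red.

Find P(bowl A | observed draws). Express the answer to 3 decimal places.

For each hypothesis, P(data | H) works out to: P(data | bowl A) = (3/4)(1/4)(1/4)(3/4) = 0.035156; P(data | bowl B) = (4/8)(4/8)(4/8)(4/8) = 0.0625.
The prior-weighted likelihoods are 3/5 · 0.035156 = 0.021094, 2/5 · 0.0625 = 0.025; summing to 0.046094.
So P(bowl A | data) = (0.021094) / (0.046094) = 0.45763.

0.458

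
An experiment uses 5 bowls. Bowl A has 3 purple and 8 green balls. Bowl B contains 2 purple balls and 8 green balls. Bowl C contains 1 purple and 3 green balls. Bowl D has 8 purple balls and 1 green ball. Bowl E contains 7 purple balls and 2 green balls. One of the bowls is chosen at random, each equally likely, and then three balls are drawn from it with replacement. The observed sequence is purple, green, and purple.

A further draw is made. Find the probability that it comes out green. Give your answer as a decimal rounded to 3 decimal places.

0.393

Compute the likelihood of the observed sequence for each case: P(data | bowl A) = (3/11)(8/11)(3/11) = 0.054095; P(data | bowl B) = (2/10)(8/10)(2/10) = 0.032; P(data | bowl C) = (1/4)(3/4)(1/4) = 0.046875; P(data | bowl D) = (8/9)(1/9)(8/9) = 0.087791; P(data | bowl E) = (7/9)(2/9)(7/9) = 0.13443.
The prior-weighted likelihoods are 1/5 · 0.054095 = 0.010819, 1/5 · 0.032 = 0.0064, 1/5 · 0.046875 = 0.009375, 1/5 · 0.087791 = 0.017558, 1/5 · 0.13443 = 0.026886; with total 0.071038.
Dividing through by the total gives posterior P(bowl A | data) = 0.1523, P(bowl B | data) = 0.090092, P(bowl C | data) = 0.13197, P(bowl D | data) = 0.24717, P(bowl E | data) = 0.37847.
Averaging over the posterior, P(green next | data) = (8/11)(0.1523) + (4/5)(0.090092) + (3/4)(0.13197) + (1/9)(0.24717) + (2/9)(0.37847) = 0.39338.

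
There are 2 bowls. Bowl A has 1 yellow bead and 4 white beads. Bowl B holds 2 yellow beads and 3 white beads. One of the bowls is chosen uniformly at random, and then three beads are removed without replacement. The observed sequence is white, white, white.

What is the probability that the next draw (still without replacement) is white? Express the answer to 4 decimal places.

0.4000

Compute the likelihood of the observed sequence for each case: P(data | bowl A) = (4/5)(3/4)(2/3) = 2/5; P(data | bowl B) = (3/5)(2/4)(1/3) = 1/10.
Weighting by the prior gives 1/2 · 2/5 = 1/5, 1/2 · 1/10 = 1/20; these sum to 1/4.
The posterior is then P(bowl A | data) = 4/5, P(bowl B | data) = 1/5.
Averaging over the posterior, P(white next | data) = (1/2)(4/5) + (0)(1/5) = 2/5.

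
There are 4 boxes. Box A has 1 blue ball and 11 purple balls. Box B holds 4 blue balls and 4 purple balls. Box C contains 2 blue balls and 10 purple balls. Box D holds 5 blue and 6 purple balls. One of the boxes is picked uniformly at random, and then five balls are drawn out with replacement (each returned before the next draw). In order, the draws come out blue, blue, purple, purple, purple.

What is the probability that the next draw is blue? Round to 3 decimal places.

For each hypothesis, P(data | H) works out to: P(data | box A) = (1/12)(1/12)(11/12)(11/12)(11/12) = 0.005349; P(data | box B) = (4/8)(4/8)(4/8)(4/8)(4/8) = 0.03125; P(data | box C) = (2/12)(2/12)(10/12)(10/12)(10/12) = 0.016075; P(data | box D) = (5/11)(5/11)(6/11)(6/11)(6/11) = 0.03353.
Multiplying each by its prior: 1/4 · 0.005349 = 0.0013372, 1/4 · 0.03125 = 0.0078125, 1/4 · 0.016075 = 0.0040188, 1/4 · 0.03353 = 0.0083824; these sum to 0.021551.
Normalising, the posterior is P(box A | data) = 0.06205, P(box B | data) = 0.36251, P(box C | data) = 0.18648, P(box D | data) = 0.38896.
So P(blue next | data) = Σ P(blue next | H) P(H | data) = (1/12)(0.06205) + (1/2)(0.36251) + (1/6)(0.18648) + (5/11)(0.38896) = 0.39431.

0.394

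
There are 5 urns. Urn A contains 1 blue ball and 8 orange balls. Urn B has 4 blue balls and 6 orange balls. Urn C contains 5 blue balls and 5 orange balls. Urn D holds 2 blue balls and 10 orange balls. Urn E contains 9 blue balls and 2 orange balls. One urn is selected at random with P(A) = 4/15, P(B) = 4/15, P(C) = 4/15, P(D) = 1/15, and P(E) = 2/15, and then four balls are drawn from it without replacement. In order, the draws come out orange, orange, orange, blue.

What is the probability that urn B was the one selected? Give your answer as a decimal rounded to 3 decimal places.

For each hypothesis, P(data | H) works out to: P(data | urn A) = (8/9)(7/8)(6/7)(1/6) = 0.11111; P(data | urn B) = (6/10)(5/9)(4/8)(4/7) = 0.095238; P(data | urn C) = (5/10)(4/9)(3/8)(5/7) = 0.059524; P(data | urn D) = (10/12)(9/11)(8/10)(2/9) = 0.12121; P(data | urn E) = (2/11)(1/10)(0/9) = 0.
The prior-weighted likelihoods are 4/15 · 0.11111 = 0.02963, 4/15 · 0.095238 = 0.025397, 4/15 · 0.059524 = 0.015873, 1/15 · 0.12121 = 0.0080808, 2/15 · 0 = 0; summing to 0.07898.
So P(urn B | data) = (0.025397) / (0.07898) = 0.32156.

0.322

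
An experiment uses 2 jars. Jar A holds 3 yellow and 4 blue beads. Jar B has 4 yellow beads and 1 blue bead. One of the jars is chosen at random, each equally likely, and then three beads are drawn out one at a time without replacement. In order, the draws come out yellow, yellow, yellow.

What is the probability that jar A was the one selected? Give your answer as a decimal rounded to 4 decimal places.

For each hypothesis, P(data | H) works out to: P(data | jar A) = (3/7)(2/6)(1/5) = 1/35; P(data | jar B) = (4/5)(3/4)(2/3) = 2/5.
The prior-weighted likelihoods are 1/2 · 1/35 = 1/70, 1/2 · 2/5 = 1/5; with total 3/14.
Hence P(jar A | data) = (1/70) / (3/14) = 1/15.

0.0667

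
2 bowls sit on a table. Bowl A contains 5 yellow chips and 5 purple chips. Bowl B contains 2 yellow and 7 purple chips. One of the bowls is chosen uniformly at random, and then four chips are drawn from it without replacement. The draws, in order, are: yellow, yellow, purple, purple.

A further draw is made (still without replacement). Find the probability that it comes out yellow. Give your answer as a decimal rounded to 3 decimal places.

Under each hypothesis, the probability of the observed sequence is: P(data | bowl A) = (5/10)(4/9)(5/8)(4/7) = 5/63; P(data | bowl B) = (2/9)(1/8)(7/7)(6/6) = 1/36.
The prior-weighted likelihoods are 1/2 · 5/63 = 5/126, 1/2 · 1/36 = 1/72; with total 3/56.
Normalising, the posterior is P(bowl A | data) = 20/27, P(bowl B | data) = 7/27.
The predictive probability is P(yellow next | data) = (1/2)(20/27) + (0)(7/27) = 10/27.

0.370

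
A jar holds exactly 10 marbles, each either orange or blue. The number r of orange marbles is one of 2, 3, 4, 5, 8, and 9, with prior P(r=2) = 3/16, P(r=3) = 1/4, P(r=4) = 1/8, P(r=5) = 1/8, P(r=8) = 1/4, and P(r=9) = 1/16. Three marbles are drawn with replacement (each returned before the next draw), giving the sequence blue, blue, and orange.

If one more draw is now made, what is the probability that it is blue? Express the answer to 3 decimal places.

0.633

The likelihood of the observed sequence under each hypothesis: P(data | r = 2) = (8/10)(8/10)(2/10) = 0.128; P(data | r = 3) = (7/10)(7/10)(3/10) = 0.147; P(data | r = 4) = (6/10)(6/10)(4/10) = 0.144; P(data | r = 5) = (5/10)(5/10)(5/10) = 0.125; P(data | r = 8) = (2/10)(2/10)(8/10) = 0.032; P(data | r = 9) = (1/10)(1/10)(9/10) = 0.009.
The prior-weighted likelihoods are 3/16 · 0.128 = 0.024, 1/4 · 0.147 = 0.03675, 1/8 · 0.144 = 0.018, 1/8 · 0.125 = 0.015625, 1/4 · 0.032 = 0.008, 1/16 · 0.009 = 0.0005625; with total 0.10294.
The posterior is then P(r = 2 | data) = 0.23315, P(r = 3 | data) = 0.35701, P(r = 4 | data) = 0.17486, P(r = 5 | data) = 0.15179, P(r = 8 | data) = 0.077717, P(r = 9 | data) = 0.0054645.
Averaging over the posterior, P(blue next | data) = (4/5)(0.23315) + (7/10)(0.35701) + (3/5)(0.17486) + (1/2)(0.15179) + (1/5)(0.077717) + (1/10)(0.0054645) = 0.63333.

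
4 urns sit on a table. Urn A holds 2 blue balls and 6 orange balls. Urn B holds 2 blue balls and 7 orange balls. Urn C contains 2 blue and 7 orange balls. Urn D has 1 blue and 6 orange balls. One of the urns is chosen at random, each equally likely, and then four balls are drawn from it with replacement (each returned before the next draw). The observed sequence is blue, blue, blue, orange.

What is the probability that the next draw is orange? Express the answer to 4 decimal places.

Under each hypothesis, the probability of the observed sequence is: P(data | urn A) = (2/8)(2/8)(2/8)(6/8) = 0.011719; P(data | urn B) = (2/9)(2/9)(2/9)(7/9) = 0.0085353; P(data | urn C) = (2/9)(2/9)(2/9)(7/9) = 0.0085353; P(data | urn D) = (1/7)(1/7)(1/7)(6/7) = 0.002499.
Weighting by the prior gives 1/4 · 0.011719 = 0.0029297, 1/4 · 0.0085353 = 0.0021338, 1/4 · 0.0085353 = 0.0021338, 1/4 · 0.002499 = 0.00062474; summing to 0.0078221.
Dividing through by the total gives posterior P(urn A | data) = 0.37454, P(urn B | data) = 0.27279, P(urn C | data) = 0.27279, P(urn D | data) = 0.079869.
So P(orange next | data) = Σ P(orange next | H) P(H | data) = (3/4)(0.37454) + (7/9)(0.27279) + (7/9)(0.27279) + (6/7)(0.079869) = 0.77371.

0.7737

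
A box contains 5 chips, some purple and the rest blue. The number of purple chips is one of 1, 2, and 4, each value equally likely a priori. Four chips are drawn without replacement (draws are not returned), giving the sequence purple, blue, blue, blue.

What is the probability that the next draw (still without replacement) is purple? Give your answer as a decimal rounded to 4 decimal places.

0.3333

Under each hypothesis, the probability of the observed sequence is: P(data | r = 1) = (1/5)(4/4)(3/3)(2/2) = 1/5; P(data | r = 2) = (2/5)(3/4)(2/3)(1/2) = 1/10; P(data | r = 4) = (4/5)(1/4)(0/3) = 0.
Multiplying each by its prior: 1/3 · 1/5 = 1/15, 1/3 · 1/10 = 1/30, 1/3 · 0 = 0; summing to 1/10.
Dividing through by the total gives posterior P(r = 1 | data) = 2/3, P(r = 2 | data) = 1/3, P(r = 4 | data) = 0.
The predictive probability is P(purple next | data) = (0)(2/3) + (1)(1/3) = 1/3.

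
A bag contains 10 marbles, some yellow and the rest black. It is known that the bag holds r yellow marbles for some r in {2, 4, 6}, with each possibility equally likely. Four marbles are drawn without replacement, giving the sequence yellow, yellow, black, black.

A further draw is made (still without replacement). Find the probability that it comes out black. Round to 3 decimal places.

0.567

Compute the likelihood of the observed sequence for each case: P(data | r = 2) = (2/10)(1/9)(8/8)(7/7) = 1/45; P(data | r = 4) = (4/10)(3/9)(6/8)(5/7) = 1/14; P(data | r = 6) = (6/10)(5/9)(4/8)(3/7) = 1/14.
The prior-weighted likelihoods are 1/3 · 1/45 = 1/135, 1/3 · 1/14 = 1/42, 1/3 · 1/14 = 1/42; these sum to 52/945.
Normalising, the posterior is P(r = 2 | data) = 7/52, P(r = 4 | data) = 45/104, P(r = 6 | data) = 45/104.
The predictive probability is P(black next | data) = (1)(7/52) + (2/3)(45/104) + (1/3)(45/104) = 59/104.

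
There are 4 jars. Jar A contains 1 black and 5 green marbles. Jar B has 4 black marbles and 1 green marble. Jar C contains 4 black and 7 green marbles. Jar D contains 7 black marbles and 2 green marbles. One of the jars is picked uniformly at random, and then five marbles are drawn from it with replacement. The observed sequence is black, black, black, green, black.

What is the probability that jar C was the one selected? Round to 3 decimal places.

Under each hypothesis, the probability of the observed sequence is: P(data | jar A) = (1/6)(1/6)(1/6)(5/6)(1/6) = 0.000643; P(data | jar B) = (4/5)(4/5)(4/5)(1/5)(4/5) = 0.08192; P(data | jar C) = (4/11)(4/11)(4/11)(7/11)(4/11) = 0.011127; P(data | jar D) = (7/9)(7/9)(7/9)(2/9)(7/9) = 0.081322.
Weighting by the prior gives 1/4 · 0.000643 = 0.00016075, 1/4 · 0.08192 = 0.02048, 1/4 · 0.011127 = 0.0027817, 1/4 · 0.081322 = 0.020331; summing to 0.043753.
By Bayes' rule, P(jar C | data) = (0.0027817) / (0.043753) = 0.063578.

0.064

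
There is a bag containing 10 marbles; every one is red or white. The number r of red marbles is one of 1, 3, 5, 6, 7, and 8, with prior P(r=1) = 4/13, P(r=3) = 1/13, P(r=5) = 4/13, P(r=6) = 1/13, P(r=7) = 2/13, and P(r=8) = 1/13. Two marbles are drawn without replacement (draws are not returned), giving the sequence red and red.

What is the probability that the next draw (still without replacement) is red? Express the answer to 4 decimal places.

Under each hypothesis, the probability of the observed sequence is: P(data | r = 1) = (1/10)(0/9) = 0; P(data | r = 3) = (3/10)(2/9) = 1/15; P(data | r = 5) = (5/10)(4/9) = 2/9; P(data | r = 6) = (6/10)(5/9) = 1/3; P(data | r = 7) = (7/10)(6/9) = 7/15; P(data | r = 8) = (8/10)(7/9) = 28/45.
The prior-weighted likelihoods are 4/13 · 0 = 0, 1/13 · 1/15 = 1/195, 4/13 · 2/9 = 8/117, 1/13 · 1/3 = 1/39, 2/13 · 7/15 = 14/195, 1/13 · 28/45 = 28/585; summing to 128/585.
The posterior is then P(r = 1 | data) = 0, P(r = 3 | data) = 0.023438, P(r = 5 | data) = 0.3125, P(r = 6 | data) = 0.11719, P(r = 7 | data) = 0.32812, P(r = 8 | data) = 0.21875.
The predictive probability is P(red next | data) = (1/8)(0.023438) + (3/8)(0.3125) + (1/2)(0.11719) + (5/8)(0.32812) + (3/4)(0.21875) = 0.54785.

0.5479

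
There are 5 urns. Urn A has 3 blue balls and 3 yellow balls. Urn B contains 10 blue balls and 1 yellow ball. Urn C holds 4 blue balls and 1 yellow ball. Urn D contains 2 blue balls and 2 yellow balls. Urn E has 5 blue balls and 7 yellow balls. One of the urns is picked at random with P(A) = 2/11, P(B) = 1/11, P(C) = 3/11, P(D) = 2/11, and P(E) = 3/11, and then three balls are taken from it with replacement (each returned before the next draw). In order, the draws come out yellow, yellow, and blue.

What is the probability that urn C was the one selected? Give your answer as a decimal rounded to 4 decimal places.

0.0933

For each hypothesis, P(data | H) works out to: P(data | urn A) = (3/6)(3/6)(3/6) = 0.125; P(data | urn B) = (1/11)(1/11)(10/11) = 0.0075131; P(data | urn C) = (1/5)(1/5)(4/5) = 0.032; P(data | urn D) = (2/4)(2/4)(2/4) = 0.125; P(data | urn E) = (7/12)(7/12)(5/12) = 0.14178.
The prior-weighted likelihoods are 2/11 · 0.125 = 0.022727, 1/11 · 0.0075131 = 0.00068301, 3/11 · 0.032 = 0.0087273, 2/11 · 0.125 = 0.022727, 3/11 · 0.14178 = 0.038668; with total 0.093533.
Hence P(urn C | data) = (0.0087273) / (0.093533) = 0.093307.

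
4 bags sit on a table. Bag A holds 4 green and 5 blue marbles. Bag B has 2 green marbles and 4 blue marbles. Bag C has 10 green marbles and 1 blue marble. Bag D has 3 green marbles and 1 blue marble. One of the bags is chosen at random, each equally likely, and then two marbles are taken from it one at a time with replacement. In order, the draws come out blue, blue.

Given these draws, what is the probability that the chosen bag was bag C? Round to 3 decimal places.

0.010

Compute the likelihood of the observed sequence for each case: P(data | bag A) = (5/9)(5/9) = 0.30864; P(data | bag B) = (4/6)(4/6) = 0.44444; P(data | bag C) = (1/11)(1/11) = 0.0082645; P(data | bag D) = (1/4)(1/4) = 0.0625.
Weighting by the prior gives 1/4 · 0.30864 = 0.07716, 1/4 · 0.44444 = 0.11111, 1/4 · 0.0082645 = 0.0020661, 1/4 · 0.0625 = 0.015625; these sum to 0.20596.
Hence P(bag C | data) = (0.0020661) / (0.20596) = 0.010032.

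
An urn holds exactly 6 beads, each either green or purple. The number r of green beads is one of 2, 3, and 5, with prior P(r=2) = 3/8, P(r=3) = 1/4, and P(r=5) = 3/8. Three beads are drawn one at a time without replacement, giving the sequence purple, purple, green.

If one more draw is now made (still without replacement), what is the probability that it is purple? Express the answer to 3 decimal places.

For each hypothesis, P(data | H) works out to: P(data | r = 2) = (4/6)(3/5)(2/4) = 1/5; P(data | r = 3) = (3/6)(2/5)(3/4) = 3/20; P(data | r = 5) = (1/6)(0/5) = 0.
Multiplying each by its prior: 3/8 · 1/5 = 3/40, 1/4 · 3/20 = 3/80, 3/8 · 0 = 0; these sum to 9/80.
The posterior is then P(r = 2 | data) = 2/3, P(r = 3 | data) = 1/3, P(r = 5 | data) = 0.
Averaging over the posterior, P(purple next | data) = (2/3)(2/3) + (1/3)(1/3) = 5/9.

0.556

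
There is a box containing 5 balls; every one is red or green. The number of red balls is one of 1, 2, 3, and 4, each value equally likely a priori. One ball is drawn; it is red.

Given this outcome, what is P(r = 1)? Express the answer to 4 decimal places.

The likelihood of this draw under each hypothesis: P(data | r = 1) = (1/5) = 1/5; P(data | r = 2) = (2/5) = 2/5; P(data | r = 3) = (3/5) = 3/5; P(data | r = 4) = (4/5) = 4/5.
Weighting by the prior gives 1/4 · 1/5 = 1/20, 1/4 · 2/5 = 1/10, 1/4 · 3/5 = 3/20, 1/4 · 4/5 = 1/5; with total 1/2.
By Bayes' rule, P(r = 1 | data) = (1/20) / (1/2) = 1/10.

0.1000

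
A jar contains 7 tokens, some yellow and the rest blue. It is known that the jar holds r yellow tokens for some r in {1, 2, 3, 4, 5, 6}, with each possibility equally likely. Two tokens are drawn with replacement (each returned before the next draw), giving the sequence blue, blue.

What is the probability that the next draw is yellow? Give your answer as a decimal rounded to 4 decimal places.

The likelihood of the observed sequence under each hypothesis: P(data | r = 1) = (6/7)(6/7) = 36/49; P(data | r = 2) = (5/7)(5/7) = 25/49; P(data | r = 3) = (4/7)(4/7) = 16/49; P(data | r = 4) = (3/7)(3/7) = 9/49; P(data | r = 5) = (2/7)(2/7) = 4/49; P(data | r = 6) = (1/7)(1/7) = 1/49.
Multiplying each by its prior: 1/6 · 36/49 = 6/49, 1/6 · 25/49 = 25/294, 1/6 · 16/49 = 8/147, 1/6 · 9/49 = 3/98, 1/6 · 4/49 = 2/147, 1/6 · 1/49 = 1/294; these sum to 13/42.
Dividing through by the total gives posterior P(r = 1 | data) = 36/91, P(r = 2 | data) = 25/91, P(r = 3 | data) = 16/91, P(r = 4 | data) = 9/91, P(r = 5 | data) = 4/91, P(r = 6 | data) = 1/91.
The predictive probability is P(yellow next | data) = (1/7)(36/91) + (2/7)(25/91) + (3/7)(16/91) + (4/7)(9/91) + (5/7)(4/91) + (6/7)(1/91) = 4/13.

0.3077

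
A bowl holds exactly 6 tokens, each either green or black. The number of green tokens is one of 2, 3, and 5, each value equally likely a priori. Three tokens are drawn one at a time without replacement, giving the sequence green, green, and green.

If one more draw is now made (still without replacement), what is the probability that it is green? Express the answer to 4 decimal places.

0.6061

The likelihood of the observed sequence under each hypothesis: P(data | r = 2) = (2/6)(1/5)(0/4) = 0; P(data | r = 3) = (3/6)(2/5)(1/4) = 1/20; P(data | r = 5) = (5/6)(4/5)(3/4) = 1/2.
Weighting by the prior gives 1/3 · 0 = 0, 1/3 · 1/20 = 1/60, 1/3 · 1/2 = 1/6; with total 11/60.
Normalising, the posterior is P(r = 2 | data) = 0, P(r = 3 | data) = 1/11, P(r = 5 | data) = 10/11.
The predictive probability is P(green next | data) = (0)(1/11) + (2/3)(10/11) = 20/33.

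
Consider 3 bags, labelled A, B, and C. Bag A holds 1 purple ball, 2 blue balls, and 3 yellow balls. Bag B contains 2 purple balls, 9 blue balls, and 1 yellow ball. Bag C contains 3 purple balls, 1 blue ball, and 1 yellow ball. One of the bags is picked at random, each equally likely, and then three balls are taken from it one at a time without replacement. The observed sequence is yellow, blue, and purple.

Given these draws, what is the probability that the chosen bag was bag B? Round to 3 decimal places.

0.120

Under each hypothesis, the probability of the observed sequence is: P(data | bag A) = (3/6)(2/5)(1/4) = 1/20; P(data | bag B) = (1/12)(9/11)(2/10) = 3/220; P(data | bag C) = (1/5)(1/4)(3/3) = 1/20.
Weighting by the prior gives 1/3 · 1/20 = 1/60, 1/3 · 3/220 = 1/220, 1/3 · 1/20 = 1/60; these sum to 5/132.
Hence P(bag B | data) = (1/220) / (5/132) = 3/25.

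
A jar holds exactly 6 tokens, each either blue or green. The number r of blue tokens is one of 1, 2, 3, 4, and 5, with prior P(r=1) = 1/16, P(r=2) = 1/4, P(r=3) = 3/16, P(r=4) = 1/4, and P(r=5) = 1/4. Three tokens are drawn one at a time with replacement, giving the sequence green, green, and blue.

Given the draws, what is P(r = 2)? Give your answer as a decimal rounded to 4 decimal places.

0.4025

Compute the likelihood of the observed sequence for each case: P(data | r = 1) = (5/6)(5/6)(1/6) = 0.11574; P(data | r = 2) = (4/6)(4/6)(2/6) = 0.14815; P(data | r = 3) = (3/6)(3/6)(3/6) = 0.125; P(data | r = 4) = (2/6)(2/6)(4/6) = 0.074074; P(data | r = 5) = (1/6)(1/6)(5/6) = 0.023148.
Weighting by the prior gives 1/16 · 0.11574 = 0.0072338, 1/4 · 0.14815 = 0.037037, 3/16 · 0.125 = 0.023438, 1/4 · 0.074074 = 0.018519, 1/4 · 0.023148 = 0.005787; these sum to 0.092014.
By Bayes' rule, P(r = 2 | data) = (0.037037) / (0.092014) = 0.40252.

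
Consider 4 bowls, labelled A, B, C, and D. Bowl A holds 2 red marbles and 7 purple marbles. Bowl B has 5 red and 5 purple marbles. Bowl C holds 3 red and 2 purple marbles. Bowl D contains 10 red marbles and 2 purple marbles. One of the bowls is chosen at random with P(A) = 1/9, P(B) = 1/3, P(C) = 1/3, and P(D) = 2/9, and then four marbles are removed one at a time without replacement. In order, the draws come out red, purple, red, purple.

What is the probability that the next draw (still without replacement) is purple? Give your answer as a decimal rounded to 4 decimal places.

0.2463

The likelihood of the observed sequence under each hypothesis: P(data | bowl A) = (2/9)(7/8)(1/7)(6/6) = 0.027778; P(data | bowl B) = (5/10)(5/9)(4/8)(4/7) = 0.079365; P(data | bowl C) = (3/5)(2/4)(2/3)(1/2) = 0.1; P(data | bowl D) = (10/12)(2/11)(9/10)(1/9) = 0.015152.
Weighting by the prior gives 1/9 · 0.027778 = 0.0030864, 1/3 · 0.079365 = 0.026455, 1/3 · 0.1 = 0.033333, 2/9 · 0.015152 = 0.003367; with total 0.066242.
The posterior is then P(bowl A | data) = 0.046593, P(bowl B | data) = 0.39937, P(bowl C | data) = 0.50321, P(bowl D | data) = 0.050829.
The predictive probability is P(purple next | data) = (1)(0.046593) + (1/2)(0.39937) + (0)(0.50321) + (0)(0.050829) = 0.24628.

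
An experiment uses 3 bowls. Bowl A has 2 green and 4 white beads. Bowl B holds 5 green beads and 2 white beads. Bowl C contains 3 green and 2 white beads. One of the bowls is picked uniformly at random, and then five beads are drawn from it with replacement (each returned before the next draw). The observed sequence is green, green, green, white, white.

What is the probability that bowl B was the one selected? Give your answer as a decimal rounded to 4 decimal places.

For each hypothesis, P(data | H) works out to: P(data | bowl A) = (2/6)(2/6)(2/6)(4/6)(4/6) = 0.016461; P(data | bowl B) = (5/7)(5/7)(5/7)(2/7)(2/7) = 0.02975; P(data | bowl C) = (3/5)(3/5)(3/5)(2/5)(2/5) = 0.03456.
Weighting by the prior gives 1/3 · 0.016461 = 0.005487, 1/3 · 0.02975 = 0.0099165, 1/3 · 0.03456 = 0.01152; with total 0.026923.
Therefore the posterior P(bowl B | data) = (0.0099165) / (0.026923) = 0.36832.

0.3683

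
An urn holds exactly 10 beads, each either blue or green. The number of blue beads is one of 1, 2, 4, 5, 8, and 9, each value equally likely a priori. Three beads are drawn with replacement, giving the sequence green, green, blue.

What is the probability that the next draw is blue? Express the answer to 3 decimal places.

For each hypothesis, P(data | H) works out to: P(data | r = 1) = (9/10)(9/10)(1/10) = 0.081; P(data | r = 2) = (8/10)(8/10)(2/10) = 0.128; P(data | r = 4) = (6/10)(6/10)(4/10) = 0.144; P(data | r = 5) = (5/10)(5/10)(5/10) = 0.125; P(data | r = 8) = (2/10)(2/10)(8/10) = 0.032; P(data | r = 9) = (1/10)(1/10)(9/10) = 0.009.
Multiplying each by its prior: 1/6 · 0.081 = 0.0135, 1/6 · 0.128 = 0.021333, 1/6 · 0.144 = 0.024, 1/6 · 0.125 = 0.020833, 1/6 · 0.032 = 0.0053333, 1/6 · 0.009 = 0.0015; with total 0.0865.
Normalising, the posterior is P(r = 1 | data) = 0.15607, P(r = 2 | data) = 0.24663, P(r = 4 | data) = 0.27746, P(r = 5 | data) = 0.24085, P(r = 8 | data) = 0.061657, P(r = 9 | data) = 0.017341.
The predictive probability is P(blue next | data) = (1/10)(0.15607) + (1/5)(0.24663) + (2/5)(0.27746) + (1/2)(0.24085) + (4/5)(0.061657) + (9/10)(0.017341) = 0.36127.

0.361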